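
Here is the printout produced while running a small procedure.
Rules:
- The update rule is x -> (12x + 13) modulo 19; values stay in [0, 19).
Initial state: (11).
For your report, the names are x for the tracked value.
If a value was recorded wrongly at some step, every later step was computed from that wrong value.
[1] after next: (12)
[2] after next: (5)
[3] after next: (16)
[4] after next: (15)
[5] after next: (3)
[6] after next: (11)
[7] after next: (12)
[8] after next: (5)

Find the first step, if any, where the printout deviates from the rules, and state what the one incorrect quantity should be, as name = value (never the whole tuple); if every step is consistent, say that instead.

Step 1: x = (12*11 + 13) mod 19 = 12 — checks out.
Step 2: x = (12*12 + 13) mod 19 = 5 — verified.
Step 3: x = (12*5 + 13) mod 19 = 16 — exactly as logged.
Step 4: x = (12*16 + 13) mod 19 = 15 — no discrepancy.
Step 5: x = (12*15 + 13) mod 19 = 3 — same as recorded.
Step 6: x = (12*3 + 13) mod 19 = 11 — checks out.
Step 7: x = (12*11 + 13) mod 19 = 12 — verified.
Step 8: x = (12*12 + 13) mod 19 = 5 — checks out.
All entries verified; no error found.

no error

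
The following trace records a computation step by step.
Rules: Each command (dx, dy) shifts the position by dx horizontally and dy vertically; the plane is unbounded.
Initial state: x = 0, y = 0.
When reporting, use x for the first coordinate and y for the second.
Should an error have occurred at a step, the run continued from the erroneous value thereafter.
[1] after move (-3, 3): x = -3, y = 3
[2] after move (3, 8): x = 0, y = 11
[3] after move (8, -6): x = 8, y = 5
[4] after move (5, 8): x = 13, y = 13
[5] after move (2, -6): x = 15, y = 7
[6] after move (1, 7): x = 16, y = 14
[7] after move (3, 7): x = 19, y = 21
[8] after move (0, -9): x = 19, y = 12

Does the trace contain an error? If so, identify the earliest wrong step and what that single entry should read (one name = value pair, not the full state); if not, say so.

no error

Recomputing the run from the initial state:
step 1: x = -3, y = 3
step 2: x = 0, y = 11
step 3: x = 8, y = 5
step 4: x = 13, y = 13
step 5: x = 15, y = 7
step 6: x = 16, y = 14
step 7: x = 19, y = 21
step 8: x = 19, y = 12
This matches the trace at every step.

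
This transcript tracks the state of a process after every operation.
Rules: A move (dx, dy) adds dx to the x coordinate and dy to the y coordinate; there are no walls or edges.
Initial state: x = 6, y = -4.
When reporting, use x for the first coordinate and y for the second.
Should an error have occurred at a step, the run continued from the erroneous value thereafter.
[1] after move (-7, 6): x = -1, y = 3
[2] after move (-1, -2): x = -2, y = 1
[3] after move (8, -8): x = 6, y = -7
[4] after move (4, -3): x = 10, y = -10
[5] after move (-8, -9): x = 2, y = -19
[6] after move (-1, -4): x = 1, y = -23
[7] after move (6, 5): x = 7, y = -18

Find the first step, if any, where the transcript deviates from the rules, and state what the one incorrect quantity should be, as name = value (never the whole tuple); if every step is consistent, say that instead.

step 1, y = 2

step 1: x = 6 + (-7) = -1, y = -4 + (6) = 2 -> the entry is off here
So the first discrepancy is step 1, where the right value is y = 2.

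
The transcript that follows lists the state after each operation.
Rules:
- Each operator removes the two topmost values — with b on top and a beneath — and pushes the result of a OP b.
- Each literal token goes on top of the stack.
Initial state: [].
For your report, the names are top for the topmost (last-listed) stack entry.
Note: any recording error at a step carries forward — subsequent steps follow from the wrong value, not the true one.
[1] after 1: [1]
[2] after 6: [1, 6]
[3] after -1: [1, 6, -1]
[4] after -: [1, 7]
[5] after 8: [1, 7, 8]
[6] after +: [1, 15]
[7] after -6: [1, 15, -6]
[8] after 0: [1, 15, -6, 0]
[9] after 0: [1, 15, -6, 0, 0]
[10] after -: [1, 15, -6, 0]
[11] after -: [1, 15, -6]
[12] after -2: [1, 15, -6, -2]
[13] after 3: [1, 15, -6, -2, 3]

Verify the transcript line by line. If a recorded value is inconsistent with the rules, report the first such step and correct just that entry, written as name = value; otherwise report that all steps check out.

step 1: push 1: top = 1 -> matches
step 2: push 6: top = 6 -> matches
step 3: push -1: top = -1 -> consistent with the transcript
step 4: 6 - -1 = 7 -> exactly as logged
step 5: push 8: top = 8 -> consistent with the transcript
step 6: 7 + 8 = 15 -> confirmed correct
step 7: push -6: top = -6 -> exactly as logged
step 8: push 0: top = 0 -> consistent with the transcript
step 9: push 0: top = 0 -> same as recorded
step 10: 0 - 0 = 0 -> confirmed correct
step 11: -6 - 0 = -6 -> same as recorded
step 12: push -2: top = -2 -> confirmed correct
step 13: push 3: top = 3 -> no discrepancy
Each recorded entry agrees with the recomputation.

no error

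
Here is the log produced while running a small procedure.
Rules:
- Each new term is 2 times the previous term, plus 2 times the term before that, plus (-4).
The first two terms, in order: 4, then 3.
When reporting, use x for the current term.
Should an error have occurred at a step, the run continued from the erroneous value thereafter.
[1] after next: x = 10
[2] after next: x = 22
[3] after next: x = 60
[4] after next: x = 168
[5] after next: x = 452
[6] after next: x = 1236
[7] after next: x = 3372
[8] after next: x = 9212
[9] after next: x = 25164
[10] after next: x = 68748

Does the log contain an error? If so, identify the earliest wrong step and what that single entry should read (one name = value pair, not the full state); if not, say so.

Recomputing the run from the initial state:
step 1: x = 10
step 2: x = 22
step 3: x = 60
step 4: x = 160
step 5: x = 436
step 6: x = 1188
step 7: x = 3244
step 8: x = 8860
step 9: x = 24204
step 10: x = 66124
The first disagreement with the log is at step 4, where the value should be x = 160.

step 4, x = 160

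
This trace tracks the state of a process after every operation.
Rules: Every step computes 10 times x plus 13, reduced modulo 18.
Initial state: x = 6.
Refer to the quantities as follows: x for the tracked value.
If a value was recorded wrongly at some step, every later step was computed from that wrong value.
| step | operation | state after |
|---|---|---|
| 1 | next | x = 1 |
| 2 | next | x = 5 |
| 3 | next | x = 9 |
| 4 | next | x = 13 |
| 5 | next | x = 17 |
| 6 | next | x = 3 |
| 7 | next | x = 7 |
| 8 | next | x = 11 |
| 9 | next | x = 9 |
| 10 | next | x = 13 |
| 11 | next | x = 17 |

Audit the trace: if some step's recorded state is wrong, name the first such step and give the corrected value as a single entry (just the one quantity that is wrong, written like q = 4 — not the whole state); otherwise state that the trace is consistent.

1. x = (10*6 + 13) mod 18 = 1 (checks out)
2. x = (10*1 + 13) mod 18 = 5 (checks out)
3. x = (10*5 + 13) mod 18 = 9 (confirmed correct)
4. x = (10*9 + 13) mod 18 = 13 (confirmed correct)
5. x = (10*13 + 13) mod 18 = 17 (checks out)
6. x = (10*17 + 13) mod 18 = 3 (no discrepancy)
7. x = (10*3 + 13) mod 18 = 7 (same as recorded)
8. x = (10*7 + 13) mod 18 = 11 (matches)
9. x = (10*11 + 13) mod 18 = 15 (the trace disagrees here)
Conclusion: step 9 carries the first error; the entry should be x = 15.

step 9, x = 15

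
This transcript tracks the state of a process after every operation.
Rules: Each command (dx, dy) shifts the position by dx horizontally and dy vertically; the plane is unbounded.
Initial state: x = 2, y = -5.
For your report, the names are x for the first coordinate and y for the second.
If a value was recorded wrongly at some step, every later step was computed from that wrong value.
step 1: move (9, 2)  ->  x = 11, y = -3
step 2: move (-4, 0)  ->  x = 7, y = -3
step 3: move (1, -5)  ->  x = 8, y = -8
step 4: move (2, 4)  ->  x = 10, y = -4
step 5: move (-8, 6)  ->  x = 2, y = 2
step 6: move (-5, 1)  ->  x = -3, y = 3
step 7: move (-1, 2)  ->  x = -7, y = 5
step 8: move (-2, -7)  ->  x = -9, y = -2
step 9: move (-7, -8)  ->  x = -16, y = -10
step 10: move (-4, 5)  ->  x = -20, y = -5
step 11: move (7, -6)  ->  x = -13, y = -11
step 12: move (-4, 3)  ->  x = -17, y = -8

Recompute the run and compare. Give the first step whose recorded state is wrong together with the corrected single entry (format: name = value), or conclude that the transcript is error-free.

step 1: x = 2 + (9) = 11, y = -5 + (2) = -3 -> exactly as logged
step 2: x = 11 + (-4) = 7, y = -3 + (0) = -3 -> in agreement
step 3: x = 7 + (1) = 8, y = -3 + (-5) = -8 -> in agreement
step 4: x = 8 + (2) = 10, y = -8 + (4) = -4 -> checks out
step 5: x = 10 + (-8) = 2, y = -4 + (6) = 2 -> in agreement
step 6: x = 2 + (-5) = -3, y = 2 + (1) = 3 -> in agreement
step 7: x = -3 + (-1) = -4, y = 3 + (2) = 5 -> first mismatch against the transcript
That makes step 7 the first incorrect line — x = -4 is what it should show.

step 7, x = -4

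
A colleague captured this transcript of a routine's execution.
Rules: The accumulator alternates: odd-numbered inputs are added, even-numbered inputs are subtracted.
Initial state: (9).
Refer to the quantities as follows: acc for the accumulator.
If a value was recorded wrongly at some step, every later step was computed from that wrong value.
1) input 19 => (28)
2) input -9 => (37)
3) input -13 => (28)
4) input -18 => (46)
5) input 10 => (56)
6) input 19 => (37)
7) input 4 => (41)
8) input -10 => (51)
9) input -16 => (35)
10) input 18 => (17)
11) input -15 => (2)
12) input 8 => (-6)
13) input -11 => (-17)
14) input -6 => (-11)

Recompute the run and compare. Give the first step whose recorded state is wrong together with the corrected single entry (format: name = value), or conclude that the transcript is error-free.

step 3, acc = 24

Recomputing the run from the initial state:
step 1: acc = 28
step 2: acc = 37
step 3: acc = 24
step 4: acc = 42
step 5: acc = 52
step 6: acc = 33
step 7: acc = 37
step 8: acc = 47
step 9: acc = 31
step 10: acc = 13
step 11: acc = -2
step 12: acc = -10
step 13: acc = -21
step 14: acc = -15
The first disagreement with the transcript is at step 3, where the value should be acc = 24.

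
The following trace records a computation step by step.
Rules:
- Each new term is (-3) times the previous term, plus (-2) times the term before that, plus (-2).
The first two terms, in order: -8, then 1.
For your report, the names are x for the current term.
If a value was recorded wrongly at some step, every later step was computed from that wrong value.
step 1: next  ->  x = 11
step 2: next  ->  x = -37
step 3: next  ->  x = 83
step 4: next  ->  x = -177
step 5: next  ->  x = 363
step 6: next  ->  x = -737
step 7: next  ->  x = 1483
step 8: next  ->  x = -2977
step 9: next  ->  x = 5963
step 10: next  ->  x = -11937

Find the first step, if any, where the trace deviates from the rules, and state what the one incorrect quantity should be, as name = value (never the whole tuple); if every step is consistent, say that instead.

1. x = -3*(1) + (-2)*(-8) + (-2) = 11 (no discrepancy)
2. x = -3*(11) + (-2)*(1) + (-2) = -37 (matches)
3. x = -3*(-37) + (-2)*(11) + (-2) = 87 (the recorded entry deviates here)
The earliest wrong entry is at step 3: it should read x = 87.

step 3, x = 87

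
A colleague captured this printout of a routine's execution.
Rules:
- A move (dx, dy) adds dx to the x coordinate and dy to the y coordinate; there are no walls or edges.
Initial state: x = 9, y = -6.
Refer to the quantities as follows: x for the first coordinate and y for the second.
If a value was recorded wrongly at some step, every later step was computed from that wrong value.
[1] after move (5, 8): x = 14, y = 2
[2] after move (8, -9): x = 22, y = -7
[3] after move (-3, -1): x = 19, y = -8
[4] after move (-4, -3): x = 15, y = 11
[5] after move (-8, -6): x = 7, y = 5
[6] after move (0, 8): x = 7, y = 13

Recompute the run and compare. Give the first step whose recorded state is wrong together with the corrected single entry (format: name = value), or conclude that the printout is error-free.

step 1: x = 9 + (5) = 14, y = -6 + (8) = 2 -> no discrepancy
step 2: x = 14 + (8) = 22, y = 2 + (-9) = -7 -> matches
step 3: x = 22 + (-3) = 19, y = -7 + (-1) = -8 -> checks out
step 4: x = 19 + (-4) = 15, y = -8 + (-3) = -11 -> a discrepancy with the printout
Conclusion: step 4 carries the first error; the entry should be y = -11.

step 4, y = -11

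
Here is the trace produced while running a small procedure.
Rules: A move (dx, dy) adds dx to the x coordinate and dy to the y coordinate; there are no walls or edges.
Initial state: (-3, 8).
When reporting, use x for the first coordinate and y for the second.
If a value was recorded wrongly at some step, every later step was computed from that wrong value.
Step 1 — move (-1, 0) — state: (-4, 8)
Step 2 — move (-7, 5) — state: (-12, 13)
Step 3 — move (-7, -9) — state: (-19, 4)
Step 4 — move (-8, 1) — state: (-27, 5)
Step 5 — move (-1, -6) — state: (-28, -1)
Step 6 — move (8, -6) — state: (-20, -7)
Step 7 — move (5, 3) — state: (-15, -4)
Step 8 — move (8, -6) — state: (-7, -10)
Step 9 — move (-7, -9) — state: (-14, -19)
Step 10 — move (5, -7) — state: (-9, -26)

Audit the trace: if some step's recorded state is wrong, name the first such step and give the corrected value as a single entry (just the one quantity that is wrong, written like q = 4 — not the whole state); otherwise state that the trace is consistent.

Step 1: x = -3 + (-1) = -4, y = 8 + (0) = 8 — checks out.
Step 2: x = -4 + (-7) = -11, y = 8 + (5) = 13 — the entry is off here.
The earliest wrong entry is at step 2: it should read x = -11.

step 2, x = -11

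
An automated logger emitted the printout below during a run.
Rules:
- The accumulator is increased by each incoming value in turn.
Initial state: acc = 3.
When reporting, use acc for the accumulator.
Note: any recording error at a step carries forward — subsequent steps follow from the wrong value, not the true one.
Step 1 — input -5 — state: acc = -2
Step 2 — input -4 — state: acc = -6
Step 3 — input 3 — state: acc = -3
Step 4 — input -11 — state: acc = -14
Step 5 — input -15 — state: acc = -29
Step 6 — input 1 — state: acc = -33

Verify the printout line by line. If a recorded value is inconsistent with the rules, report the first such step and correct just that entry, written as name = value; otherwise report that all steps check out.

1. acc = 3 + -5 = -2 (checks out)
2. acc = -2 + -4 = -6 (same as recorded)
3. acc = -6 + 3 = -3 (consistent with the printout)
4. acc = -3 + -11 = -14 (exactly as logged)
5. acc = -14 + -15 = -29 (confirmed correct)
6. acc = -29 + 1 = -28 (the printout disagrees here)
First deviation found at step 6; the corrected entry is acc = -28.

step 6, acc = -28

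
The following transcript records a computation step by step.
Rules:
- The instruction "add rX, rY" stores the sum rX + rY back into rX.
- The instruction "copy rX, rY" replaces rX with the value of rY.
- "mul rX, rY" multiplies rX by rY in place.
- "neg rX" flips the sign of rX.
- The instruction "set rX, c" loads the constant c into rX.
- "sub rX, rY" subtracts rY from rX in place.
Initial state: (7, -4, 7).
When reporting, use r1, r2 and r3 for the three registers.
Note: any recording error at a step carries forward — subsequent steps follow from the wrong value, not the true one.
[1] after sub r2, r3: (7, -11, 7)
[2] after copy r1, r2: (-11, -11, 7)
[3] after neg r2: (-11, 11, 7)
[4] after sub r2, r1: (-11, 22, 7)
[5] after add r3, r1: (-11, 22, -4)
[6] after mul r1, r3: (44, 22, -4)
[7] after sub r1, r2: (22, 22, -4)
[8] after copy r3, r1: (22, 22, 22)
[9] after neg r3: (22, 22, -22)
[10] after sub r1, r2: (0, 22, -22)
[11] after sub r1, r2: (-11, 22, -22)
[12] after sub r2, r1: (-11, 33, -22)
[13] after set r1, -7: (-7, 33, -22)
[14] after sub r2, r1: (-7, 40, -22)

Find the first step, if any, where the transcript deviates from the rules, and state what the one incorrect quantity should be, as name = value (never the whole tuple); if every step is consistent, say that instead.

Step 1: r2 = -4 - 7 = -11 — no discrepancy.
Step 2: r1 = -11 — in agreement.
Step 3: r2 = -(-11) = 11 — same as recorded.
Step 4: r2 = 11 - -11 = 22 — matches.
Step 5: r3 = 7 + -11 = -4 — same as recorded.
Step 6: r1 = -11 * -4 = 44 — same as recorded.
Step 7: r1 = 44 - 22 = 22 — checks out.
Step 8: r3 = 22 — confirmed correct.
Step 9: r3 = -(22) = -22 — verified.
Step 10: r1 = 22 - 22 = 0 — same as recorded.
Step 11: r1 = 0 - 22 = -22 — the entry is off here.
The audit stops at step 11: the recorded entry is wrong and should be r1 = -22.

step 11, r1 = -22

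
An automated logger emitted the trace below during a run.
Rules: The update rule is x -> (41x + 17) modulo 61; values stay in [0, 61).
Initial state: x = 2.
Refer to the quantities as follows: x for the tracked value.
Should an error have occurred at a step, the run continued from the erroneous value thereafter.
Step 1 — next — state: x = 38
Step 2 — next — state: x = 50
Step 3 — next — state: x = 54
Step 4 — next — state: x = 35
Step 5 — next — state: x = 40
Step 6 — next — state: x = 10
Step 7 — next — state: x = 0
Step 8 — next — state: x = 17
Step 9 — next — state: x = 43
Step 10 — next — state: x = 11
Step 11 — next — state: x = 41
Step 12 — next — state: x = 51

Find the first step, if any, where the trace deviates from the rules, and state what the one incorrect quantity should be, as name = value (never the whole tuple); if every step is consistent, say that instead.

step 1: x = (41*2 + 17) mod 61 = 38 -> no discrepancy
step 2: x = (41*38 + 17) mod 61 = 50 -> matches
step 3: x = (41*50 + 17) mod 61 = 54 -> in agreement
step 4: x = (41*54 + 17) mod 61 = 35 -> in agreement
step 5: x = (41*35 + 17) mod 61 = 49 -> first mismatch against the trace
Conclusion: step 5 carries the first error; the entry should be x = 49.

step 5, x = 49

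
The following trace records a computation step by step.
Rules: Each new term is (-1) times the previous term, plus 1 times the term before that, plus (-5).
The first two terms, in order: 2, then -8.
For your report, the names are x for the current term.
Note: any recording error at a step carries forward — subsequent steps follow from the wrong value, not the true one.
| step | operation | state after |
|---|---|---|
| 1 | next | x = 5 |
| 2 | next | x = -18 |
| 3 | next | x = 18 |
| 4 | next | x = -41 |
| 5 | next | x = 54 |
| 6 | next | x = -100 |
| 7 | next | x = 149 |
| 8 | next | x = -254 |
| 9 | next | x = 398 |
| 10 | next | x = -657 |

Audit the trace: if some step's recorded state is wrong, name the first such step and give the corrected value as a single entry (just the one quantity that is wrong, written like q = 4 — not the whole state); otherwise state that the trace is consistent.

Recomputing the run from the initial state:
step 1: x = 5
step 2: x = -18
step 3: x = 18
step 4: x = -41
step 5: x = 54
step 6: x = -100
step 7: x = 149
step 8: x = -254
step 9: x = 398
step 10: x = -657
This matches the trace at every step.

no error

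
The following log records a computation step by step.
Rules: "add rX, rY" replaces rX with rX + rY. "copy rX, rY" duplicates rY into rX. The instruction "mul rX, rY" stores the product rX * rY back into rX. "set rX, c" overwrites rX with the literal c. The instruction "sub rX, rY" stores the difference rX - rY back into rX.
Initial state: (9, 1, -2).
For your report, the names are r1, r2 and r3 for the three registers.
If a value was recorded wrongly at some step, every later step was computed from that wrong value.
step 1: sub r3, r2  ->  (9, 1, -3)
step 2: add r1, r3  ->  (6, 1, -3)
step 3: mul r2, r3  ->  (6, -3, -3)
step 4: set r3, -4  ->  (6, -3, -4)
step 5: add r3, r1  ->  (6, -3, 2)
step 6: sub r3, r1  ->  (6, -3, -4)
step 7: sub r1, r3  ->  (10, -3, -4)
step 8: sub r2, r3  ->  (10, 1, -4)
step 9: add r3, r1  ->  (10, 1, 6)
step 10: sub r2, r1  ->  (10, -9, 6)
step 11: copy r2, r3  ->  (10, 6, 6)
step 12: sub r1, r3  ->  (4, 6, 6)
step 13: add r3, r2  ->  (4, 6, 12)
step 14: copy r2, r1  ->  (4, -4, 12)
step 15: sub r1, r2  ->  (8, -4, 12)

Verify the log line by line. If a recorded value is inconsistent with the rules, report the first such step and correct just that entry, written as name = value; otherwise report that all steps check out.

step 1: r3 = -2 - 1 = -3 -> in agreement
step 2: r1 = 9 + -3 = 6 -> checks out
step 3: r2 = 1 * -3 = -3 -> confirmed correct
step 4: r3 = -4 -> same as recorded
step 5: r3 = -4 + 6 = 2 -> verified
step 6: r3 = 2 - 6 = -4 -> same as recorded
step 7: r1 = 6 - -4 = 10 -> no discrepancy
step 8: r2 = -3 - -4 = 1 -> exactly as logged
step 9: r3 = -4 + 10 = 6 -> no discrepancy
step 10: r2 = 1 - 10 = -9 -> same as recorded
step 11: r2 = 6 -> matches
step 12: r1 = 10 - 6 = 4 -> checks out
step 13: r3 = 6 + 6 = 12 -> verified
step 14: r2 = 4 -> the recorded entry deviates here
That makes step 14 the first incorrect line — r2 = 4 is what it should show.

step 14, r2 = 4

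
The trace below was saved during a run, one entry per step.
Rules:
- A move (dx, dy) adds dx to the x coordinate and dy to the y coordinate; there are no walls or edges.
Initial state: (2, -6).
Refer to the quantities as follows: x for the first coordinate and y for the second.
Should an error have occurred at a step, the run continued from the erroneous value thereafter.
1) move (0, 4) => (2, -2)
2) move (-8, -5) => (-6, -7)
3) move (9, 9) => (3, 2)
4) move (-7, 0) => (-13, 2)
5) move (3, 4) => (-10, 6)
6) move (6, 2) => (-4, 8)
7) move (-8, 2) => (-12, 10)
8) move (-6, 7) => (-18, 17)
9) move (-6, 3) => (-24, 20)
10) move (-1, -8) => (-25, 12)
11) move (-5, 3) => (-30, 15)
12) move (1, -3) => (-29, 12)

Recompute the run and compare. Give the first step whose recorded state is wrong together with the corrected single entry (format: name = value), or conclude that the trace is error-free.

Recomputing the run from the initial state:
step 1: x = 2, y = -2
step 2: x = -6, y = -7
step 3: x = 3, y = 2
step 4: x = -4, y = 2
step 5: x = -1, y = 6
step 6: x = 5, y = 8
step 7: x = -3, y = 10
step 8: x = -9, y = 17
step 9: x = -15, y = 20
step 10: x = -16, y = 12
step 11: x = -21, y = 15
step 12: x = -20, y = 12
The first disagreement with the trace is at step 4, where the value should be x = -4.

step 4, x = -4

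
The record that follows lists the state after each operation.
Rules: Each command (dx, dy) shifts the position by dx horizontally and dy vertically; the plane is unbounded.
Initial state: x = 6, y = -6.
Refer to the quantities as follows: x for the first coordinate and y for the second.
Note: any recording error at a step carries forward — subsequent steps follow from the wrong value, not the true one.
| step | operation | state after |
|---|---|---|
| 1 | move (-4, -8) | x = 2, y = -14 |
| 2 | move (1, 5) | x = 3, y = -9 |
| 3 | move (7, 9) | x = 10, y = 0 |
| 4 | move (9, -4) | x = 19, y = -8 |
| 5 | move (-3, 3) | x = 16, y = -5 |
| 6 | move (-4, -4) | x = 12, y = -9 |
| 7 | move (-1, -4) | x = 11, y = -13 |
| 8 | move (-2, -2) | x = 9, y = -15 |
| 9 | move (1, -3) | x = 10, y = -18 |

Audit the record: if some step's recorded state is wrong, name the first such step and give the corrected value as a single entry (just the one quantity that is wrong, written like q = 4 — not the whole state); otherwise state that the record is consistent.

step 4, y = -4

1. x = 6 + (-4) = 2, y = -6 + (-8) = -14 (matches)
2. x = 2 + (1) = 3, y = -14 + (5) = -9 (exactly as logged)
3. x = 3 + (7) = 10, y = -9 + (9) = 0 (confirmed correct)
4. x = 10 + (9) = 19, y = 0 + (-4) = -4 (a discrepancy with the record)
Step 4 is the first one off; corrected, y = -4.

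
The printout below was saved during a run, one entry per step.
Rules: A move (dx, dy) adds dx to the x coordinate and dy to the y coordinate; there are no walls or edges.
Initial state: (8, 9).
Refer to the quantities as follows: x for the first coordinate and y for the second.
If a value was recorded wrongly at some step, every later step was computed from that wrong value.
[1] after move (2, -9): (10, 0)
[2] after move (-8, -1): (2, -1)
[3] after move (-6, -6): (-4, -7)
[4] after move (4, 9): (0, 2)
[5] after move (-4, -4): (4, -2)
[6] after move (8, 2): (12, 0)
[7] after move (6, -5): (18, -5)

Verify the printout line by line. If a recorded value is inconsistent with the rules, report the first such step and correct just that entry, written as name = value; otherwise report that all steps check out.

step 5, x = -4

Step 1: x = 8 + (2) = 10, y = 9 + (-9) = 0 — checks out.
Step 2: x = 10 + (-8) = 2, y = 0 + (-1) = -1 — agrees with the printout.
Step 3: x = 2 + (-6) = -4, y = -1 + (-6) = -7 — exactly as logged.
Step 4: x = -4 + (4) = 0, y = -7 + (9) = 2 — same as recorded.
Step 5: x = 0 + (-4) = -4, y = 2 + (-4) = -2 — the entry is off here.
Step 5 is the first one off; corrected, x = -4.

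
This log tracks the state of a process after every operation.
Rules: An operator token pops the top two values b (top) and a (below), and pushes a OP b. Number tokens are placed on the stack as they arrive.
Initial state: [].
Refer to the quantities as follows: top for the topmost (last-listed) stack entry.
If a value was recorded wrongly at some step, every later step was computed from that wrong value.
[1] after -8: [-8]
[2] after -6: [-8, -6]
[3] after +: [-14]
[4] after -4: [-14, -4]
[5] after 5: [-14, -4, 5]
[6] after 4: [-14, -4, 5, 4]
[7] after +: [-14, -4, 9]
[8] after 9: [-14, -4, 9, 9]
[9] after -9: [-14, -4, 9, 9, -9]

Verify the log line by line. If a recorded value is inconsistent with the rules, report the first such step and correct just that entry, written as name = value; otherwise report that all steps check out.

no error

Recomputing the run from the initial state:
step 1: [-8]
step 2: [-8, -6]
step 3: [-14]
step 4: [-14, -4]
step 5: [-14, -4, 5]
step 6: [-14, -4, 5, 4]
step 7: [-14, -4, 9]
step 8: [-14, -4, 9, 9]
step 9: [-14, -4, 9, 9, -9]
This matches the log at every step.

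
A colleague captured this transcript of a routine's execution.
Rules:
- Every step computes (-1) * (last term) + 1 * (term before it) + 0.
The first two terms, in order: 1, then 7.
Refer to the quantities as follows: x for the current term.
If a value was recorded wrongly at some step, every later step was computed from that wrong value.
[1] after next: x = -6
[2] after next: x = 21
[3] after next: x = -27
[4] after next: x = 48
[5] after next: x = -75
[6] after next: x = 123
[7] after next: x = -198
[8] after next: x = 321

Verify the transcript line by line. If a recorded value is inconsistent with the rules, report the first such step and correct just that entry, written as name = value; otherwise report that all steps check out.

step 2, x = 13

Recomputing the run from the initial state:
step 1: x = -6
step 2: x = 13
step 3: x = -19
step 4: x = 32
step 5: x = -51
step 6: x = 83
step 7: x = -134
step 8: x = 217
The first disagreement with the transcript is at step 2, where the value should be x = 13.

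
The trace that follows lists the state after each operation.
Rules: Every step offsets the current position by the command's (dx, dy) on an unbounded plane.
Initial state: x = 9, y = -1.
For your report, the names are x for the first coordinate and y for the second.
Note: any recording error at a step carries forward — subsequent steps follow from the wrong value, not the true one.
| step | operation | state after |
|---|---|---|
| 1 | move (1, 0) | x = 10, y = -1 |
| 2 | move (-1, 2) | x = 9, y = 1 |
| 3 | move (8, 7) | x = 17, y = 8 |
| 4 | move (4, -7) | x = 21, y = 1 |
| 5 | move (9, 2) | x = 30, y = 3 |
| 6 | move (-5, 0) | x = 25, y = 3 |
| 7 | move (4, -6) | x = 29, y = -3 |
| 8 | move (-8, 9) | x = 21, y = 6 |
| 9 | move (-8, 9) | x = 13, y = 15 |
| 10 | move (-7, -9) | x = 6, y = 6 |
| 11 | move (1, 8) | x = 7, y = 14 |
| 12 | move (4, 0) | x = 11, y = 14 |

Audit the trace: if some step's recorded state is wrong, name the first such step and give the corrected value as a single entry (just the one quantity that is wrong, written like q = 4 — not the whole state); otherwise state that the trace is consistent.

no error

Recomputing the run from the initial state:
step 1: x = 10, y = -1
step 2: x = 9, y = 1
step 3: x = 17, y = 8
step 4: x = 21, y = 1
step 5: x = 30, y = 3
step 6: x = 25, y = 3
step 7: x = 29, y = -3
step 8: x = 21, y = 6
step 9: x = 13, y = 15
step 10: x = 6, y = 6
step 11: x = 7, y = 14
step 12: x = 11, y = 14
This matches the trace at every step.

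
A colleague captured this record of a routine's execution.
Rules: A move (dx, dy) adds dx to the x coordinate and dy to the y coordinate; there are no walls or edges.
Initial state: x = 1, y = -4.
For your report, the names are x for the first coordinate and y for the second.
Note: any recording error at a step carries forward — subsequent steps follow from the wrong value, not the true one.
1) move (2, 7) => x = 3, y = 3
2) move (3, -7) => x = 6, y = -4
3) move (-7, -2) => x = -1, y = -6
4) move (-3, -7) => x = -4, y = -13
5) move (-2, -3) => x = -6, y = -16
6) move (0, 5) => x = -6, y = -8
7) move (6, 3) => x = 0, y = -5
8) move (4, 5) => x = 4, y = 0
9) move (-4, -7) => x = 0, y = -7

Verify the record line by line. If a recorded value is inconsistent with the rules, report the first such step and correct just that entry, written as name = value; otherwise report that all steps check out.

Step 1: x = 1 + (2) = 3, y = -4 + (7) = 3 — checks out.
Step 2: x = 3 + (3) = 6, y = 3 + (-7) = -4 — confirmed correct.
Step 3: x = 6 + (-7) = -1, y = -4 + (-2) = -6 — consistent with the record.
Step 4: x = -1 + (-3) = -4, y = -6 + (-7) = -13 — confirmed correct.
Step 5: x = -4 + (-2) = -6, y = -13 + (-3) = -16 — in agreement.
Step 6: x = -6 + (0) = -6, y = -16 + (5) = -11 — first mismatch against the record.
The earliest wrong entry is at step 6: it should read y = -11.

step 6, y = -11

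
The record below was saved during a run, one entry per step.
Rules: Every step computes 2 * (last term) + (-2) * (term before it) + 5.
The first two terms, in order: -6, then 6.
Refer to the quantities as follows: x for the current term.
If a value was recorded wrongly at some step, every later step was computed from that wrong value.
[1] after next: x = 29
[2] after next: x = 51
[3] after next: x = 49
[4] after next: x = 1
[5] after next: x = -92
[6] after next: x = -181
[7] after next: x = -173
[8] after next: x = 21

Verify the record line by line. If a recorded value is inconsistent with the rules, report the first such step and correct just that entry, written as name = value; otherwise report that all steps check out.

Recomputing the run from the initial state:
step 1: x = 29
step 2: x = 51
step 3: x = 49
step 4: x = 1
step 5: x = -91
step 6: x = -179
step 7: x = -171
step 8: x = 21
The first disagreement with the record is at step 5, where the value should be x = -91.

step 5, x = -91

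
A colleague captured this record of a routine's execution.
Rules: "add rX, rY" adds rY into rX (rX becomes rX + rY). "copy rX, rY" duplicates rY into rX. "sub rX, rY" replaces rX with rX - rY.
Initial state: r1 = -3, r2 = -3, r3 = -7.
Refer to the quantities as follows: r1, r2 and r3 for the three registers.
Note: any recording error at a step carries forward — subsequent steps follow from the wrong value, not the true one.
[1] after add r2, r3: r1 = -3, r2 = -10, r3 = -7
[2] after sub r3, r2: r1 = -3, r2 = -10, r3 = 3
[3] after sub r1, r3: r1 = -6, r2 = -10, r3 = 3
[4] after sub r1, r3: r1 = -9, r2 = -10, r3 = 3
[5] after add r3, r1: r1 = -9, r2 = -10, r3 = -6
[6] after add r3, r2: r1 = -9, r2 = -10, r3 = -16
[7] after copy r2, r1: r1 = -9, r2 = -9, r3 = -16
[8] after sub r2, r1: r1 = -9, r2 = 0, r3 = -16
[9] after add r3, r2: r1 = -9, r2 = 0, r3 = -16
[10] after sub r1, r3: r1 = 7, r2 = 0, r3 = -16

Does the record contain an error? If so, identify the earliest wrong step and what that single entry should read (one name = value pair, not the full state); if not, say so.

Step 1: r2 = -3 + -7 = -10 — matches.
Step 2: r3 = -7 - -10 = 3 — verified.
Step 3: r1 = -3 - 3 = -6 — same as recorded.
Step 4: r1 = -6 - 3 = -9 — matches.
Step 5: r3 = 3 + -9 = -6 — same as recorded.
Step 6: r3 = -6 + -10 = -16 — verified.
Step 7: r2 = -9 — same as recorded.
Step 8: r2 = -9 - -9 = 0 — matches.
Step 9: r3 = -16 + 0 = -16 — exactly as logged.
Step 10: r1 = -9 - -16 = 7 — exactly as logged.
All entries verified; no error found.

no error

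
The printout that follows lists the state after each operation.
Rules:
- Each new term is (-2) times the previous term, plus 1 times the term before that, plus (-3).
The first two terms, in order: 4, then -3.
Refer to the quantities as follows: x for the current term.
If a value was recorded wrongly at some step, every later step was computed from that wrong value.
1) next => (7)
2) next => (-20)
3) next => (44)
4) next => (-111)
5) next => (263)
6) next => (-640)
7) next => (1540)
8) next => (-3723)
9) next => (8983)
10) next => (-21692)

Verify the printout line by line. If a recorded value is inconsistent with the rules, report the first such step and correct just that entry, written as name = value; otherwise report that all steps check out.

no error

1. x = -2*(-3) + (1)*(4) + (-3) = 7 (in agreement)
2. x = -2*(7) + (1)*(-3) + (-3) = -20 (matches)
3. x = -2*(-20) + (1)*(7) + (-3) = 44 (same as recorded)
4. x = -2*(44) + (1)*(-20) + (-3) = -111 (same as recorded)
5. x = -2*(-111) + (1)*(44) + (-3) = 263 (matches)
6. x = -2*(263) + (1)*(-111) + (-3) = -640 (checks out)
7. x = -2*(-640) + (1)*(263) + (-3) = 1540 (checks out)
8. x = -2*(1540) + (1)*(-640) + (-3) = -3723 (no discrepancy)
9. x = -2*(-3723) + (1)*(1540) + (-3) = 8983 (matches)
10. x = -2*(8983) + (1)*(-3723) + (-3) = -21692 (in agreement)
Nothing is out of place; the run is error-free.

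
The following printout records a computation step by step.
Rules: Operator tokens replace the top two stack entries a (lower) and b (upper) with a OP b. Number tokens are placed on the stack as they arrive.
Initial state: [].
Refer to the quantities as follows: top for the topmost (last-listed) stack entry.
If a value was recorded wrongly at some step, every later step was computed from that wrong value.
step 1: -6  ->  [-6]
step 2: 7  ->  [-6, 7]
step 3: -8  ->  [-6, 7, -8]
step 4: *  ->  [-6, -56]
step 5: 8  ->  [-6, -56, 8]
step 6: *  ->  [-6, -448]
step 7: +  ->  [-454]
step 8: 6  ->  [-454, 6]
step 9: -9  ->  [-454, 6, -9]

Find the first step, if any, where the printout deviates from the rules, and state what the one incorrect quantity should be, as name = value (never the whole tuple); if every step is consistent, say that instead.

no error

step 1: push -6: top = -6 -> consistent with the printout
step 2: push 7: top = 7 -> same as recorded
step 3: push -8: top = -8 -> confirmed correct
step 4: 7 * -8 = -56 -> checks out
step 5: push 8: top = 8 -> no discrepancy
step 6: -56 * 8 = -448 -> confirmed correct
step 7: -6 + -448 = -454 -> exactly as logged
step 8: push 6: top = 6 -> matches
step 9: push -9: top = -9 -> checks out
No step deviates from the rules.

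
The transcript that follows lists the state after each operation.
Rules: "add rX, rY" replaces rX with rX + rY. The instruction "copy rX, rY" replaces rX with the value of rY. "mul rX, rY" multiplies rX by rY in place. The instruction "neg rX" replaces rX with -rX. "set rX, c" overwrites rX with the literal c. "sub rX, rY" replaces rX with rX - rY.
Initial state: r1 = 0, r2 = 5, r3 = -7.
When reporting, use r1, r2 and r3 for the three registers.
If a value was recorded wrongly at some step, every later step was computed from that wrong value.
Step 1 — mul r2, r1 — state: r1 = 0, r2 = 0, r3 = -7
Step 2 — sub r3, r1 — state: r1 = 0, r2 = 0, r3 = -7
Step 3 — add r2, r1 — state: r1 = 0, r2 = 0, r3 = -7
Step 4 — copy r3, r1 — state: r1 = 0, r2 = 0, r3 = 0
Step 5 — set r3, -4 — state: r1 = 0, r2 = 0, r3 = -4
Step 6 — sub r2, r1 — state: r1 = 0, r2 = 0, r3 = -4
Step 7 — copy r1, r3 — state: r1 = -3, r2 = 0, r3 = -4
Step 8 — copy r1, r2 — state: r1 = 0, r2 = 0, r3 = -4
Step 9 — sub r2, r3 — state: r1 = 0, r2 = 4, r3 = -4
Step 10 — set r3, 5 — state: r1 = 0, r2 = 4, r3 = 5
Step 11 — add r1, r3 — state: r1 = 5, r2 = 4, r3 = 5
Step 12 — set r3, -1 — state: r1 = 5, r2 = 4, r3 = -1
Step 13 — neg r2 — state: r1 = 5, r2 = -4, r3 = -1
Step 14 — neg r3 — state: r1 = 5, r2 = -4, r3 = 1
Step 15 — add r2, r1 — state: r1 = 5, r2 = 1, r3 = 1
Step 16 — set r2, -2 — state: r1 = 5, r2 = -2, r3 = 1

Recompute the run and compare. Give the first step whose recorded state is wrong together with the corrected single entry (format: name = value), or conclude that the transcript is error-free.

step 7, r1 = -4

step 1: r2 = 5 * 0 = 0 -> consistent with the transcript
step 2: r3 = -7 - 0 = -7 -> exactly as logged
step 3: r2 = 0 + 0 = 0 -> confirmed correct
step 4: r3 = 0 -> matches
step 5: r3 = -4 -> verified
step 6: r2 = 0 - 0 = 0 -> in agreement
step 7: r1 = -4 -> the transcript has a different value
Conclusion: step 7 carries the first error; the entry should be r1 = -4.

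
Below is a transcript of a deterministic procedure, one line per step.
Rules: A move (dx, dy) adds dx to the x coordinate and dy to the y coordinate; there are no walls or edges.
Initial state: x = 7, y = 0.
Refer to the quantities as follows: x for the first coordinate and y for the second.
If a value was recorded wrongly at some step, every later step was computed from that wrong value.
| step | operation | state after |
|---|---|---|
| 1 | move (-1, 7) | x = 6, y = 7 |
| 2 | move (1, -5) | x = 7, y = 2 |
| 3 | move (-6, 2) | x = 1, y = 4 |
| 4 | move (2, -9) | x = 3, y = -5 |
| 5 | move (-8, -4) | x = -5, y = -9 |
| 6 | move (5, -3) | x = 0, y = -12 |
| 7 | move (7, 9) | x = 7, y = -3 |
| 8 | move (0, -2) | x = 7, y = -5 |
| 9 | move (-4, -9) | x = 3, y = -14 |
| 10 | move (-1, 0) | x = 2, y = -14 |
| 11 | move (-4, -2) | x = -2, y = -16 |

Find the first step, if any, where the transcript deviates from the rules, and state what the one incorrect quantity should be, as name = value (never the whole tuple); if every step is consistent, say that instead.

no error

Recomputing the run from the initial state:
step 1: x = 6, y = 7
step 2: x = 7, y = 2
step 3: x = 1, y = 4
step 4: x = 3, y = -5
step 5: x = -5, y = -9
step 6: x = 0, y = -12
step 7: x = 7, y = -3
step 8: x = 7, y = -5
step 9: x = 3, y = -14
step 10: x = 2, y = -14
step 11: x = -2, y = -16
This matches the transcript at every step.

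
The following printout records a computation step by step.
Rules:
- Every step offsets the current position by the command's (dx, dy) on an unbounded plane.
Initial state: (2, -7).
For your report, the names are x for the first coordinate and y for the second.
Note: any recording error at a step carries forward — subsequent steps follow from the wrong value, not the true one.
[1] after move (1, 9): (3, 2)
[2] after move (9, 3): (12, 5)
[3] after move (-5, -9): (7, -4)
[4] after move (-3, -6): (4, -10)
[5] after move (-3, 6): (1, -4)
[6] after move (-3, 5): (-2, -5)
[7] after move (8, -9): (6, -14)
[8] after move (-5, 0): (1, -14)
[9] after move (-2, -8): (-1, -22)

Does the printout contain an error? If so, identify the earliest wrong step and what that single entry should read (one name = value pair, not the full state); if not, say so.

Step 1: x = 2 + (1) = 3, y = -7 + (9) = 2 — exactly as logged.
Step 2: x = 3 + (9) = 12, y = 2 + (3) = 5 — exactly as logged.
Step 3: x = 12 + (-5) = 7, y = 5 + (-9) = -4 — agrees with the printout.
Step 4: x = 7 + (-3) = 4, y = -4 + (-6) = -10 — confirmed correct.
Step 5: x = 4 + (-3) = 1, y = -10 + (6) = -4 — same as recorded.
Step 6: x = 1 + (-3) = -2, y = -4 + (5) = 1 — the printout has a different value.
So the first discrepancy is step 6, where the right value is y = 1.

step 6, y = 1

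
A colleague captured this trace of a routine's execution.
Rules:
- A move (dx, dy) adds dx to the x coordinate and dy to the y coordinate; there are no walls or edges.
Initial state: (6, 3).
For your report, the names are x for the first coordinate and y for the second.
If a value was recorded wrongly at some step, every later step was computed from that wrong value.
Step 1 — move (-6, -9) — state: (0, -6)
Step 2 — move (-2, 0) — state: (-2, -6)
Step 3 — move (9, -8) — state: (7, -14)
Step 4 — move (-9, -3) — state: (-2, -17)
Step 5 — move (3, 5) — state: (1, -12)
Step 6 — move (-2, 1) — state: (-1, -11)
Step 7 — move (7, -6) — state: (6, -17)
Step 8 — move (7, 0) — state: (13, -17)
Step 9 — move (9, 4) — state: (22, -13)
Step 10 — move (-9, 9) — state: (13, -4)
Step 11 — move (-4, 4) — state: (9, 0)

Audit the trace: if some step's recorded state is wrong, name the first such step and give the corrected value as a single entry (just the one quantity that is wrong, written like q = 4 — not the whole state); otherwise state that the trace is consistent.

Recomputing the run from the initial state:
step 1: x = 0, y = -6
step 2: x = -2, y = -6
step 3: x = 7, y = -14
step 4: x = -2, y = -17
step 5: x = 1, y = -12
step 6: x = -1, y = -11
step 7: x = 6, y = -17
step 8: x = 13, y = -17
step 9: x = 22, y = -13
step 10: x = 13, y = -4
step 11: x = 9, y = 0
This matches the trace at every step.

no error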